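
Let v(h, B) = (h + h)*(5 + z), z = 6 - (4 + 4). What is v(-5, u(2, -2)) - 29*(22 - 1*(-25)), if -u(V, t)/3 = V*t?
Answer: -1393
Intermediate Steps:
z = -2 (z = 6 - 1*8 = 6 - 8 = -2)
u(V, t) = -3*V*t
v(h, B) = 6*h (v(h, B) = (h + h)*(5 - 2) = (2*h)*3 = 6*h)
v(-5, u(2, -2)) - 29*(22 - 1*(-25)) = 6*(-5) - 29*(22 - 1*(-25)) = -30 - 29*(22 + 25) = -30 - 29*47 = -30 - 1363 = -1393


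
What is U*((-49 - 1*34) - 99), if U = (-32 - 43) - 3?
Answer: 14196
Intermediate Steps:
U = -78 (U = -75 - 3 = -78)
U*((-49 - 1*34) - 99) = -78*((-49 - 1*34) - 99) = -78*((-49 - 34) - 99) = -78*(-83 - 99) = -78*(-182) = 14196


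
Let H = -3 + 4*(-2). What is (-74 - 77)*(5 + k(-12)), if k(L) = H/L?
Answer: -10721/12 ≈ -893.42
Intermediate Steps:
H = -11 (H = -3 - 8 = -11)
k(L) = -11/L
(-74 - 77)*(5 + k(-12)) = (-74 - 77)*(5 - 11/(-12)) = -151*(5 - 11*(-1/12)) = -151*(5 + 11/12) = -151*71/12 = -10721/12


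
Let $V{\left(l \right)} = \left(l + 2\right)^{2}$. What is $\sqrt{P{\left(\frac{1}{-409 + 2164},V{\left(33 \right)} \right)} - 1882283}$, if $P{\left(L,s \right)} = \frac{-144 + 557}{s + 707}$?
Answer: $\frac{i \sqrt{35846193381}}{138} \approx 1372.0 i$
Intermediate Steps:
$V{\left(l \right)} = \left(2 + l\right)^{2}$
$P{\left(L,s \right)} = \frac{413}{707 + s}$
$\sqrt{P{\left(\frac{1}{-409 + 2164},V{\left(33 \right)} \right)} - 1882283} = \sqrt{\frac{413}{707 + \left(2 + 33\right)^{2}} - 1882283} = \sqrt{\frac{413}{707 + 35^{2}} - 1882283} = \sqrt{\frac{413}{707 + 1225} - 1882283} = \sqrt{\frac{413}{1932} - 1882283} = \sqrt{413 \cdot \frac{1}{1932} - 1882283} = \sqrt{\frac{59}{276} - 1882283} = \sqrt{- \frac{519510049}{276}} = \frac{i \sqrt{35846193381}}{138}$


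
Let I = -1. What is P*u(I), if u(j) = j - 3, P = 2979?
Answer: -11916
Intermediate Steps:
u(j) = -3 + j
P*u(I) = 2979*(-3 - 1) = 2979*(-4) = -11916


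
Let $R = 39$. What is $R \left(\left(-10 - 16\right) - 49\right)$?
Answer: $-2925$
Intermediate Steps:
$R \left(\left(-10 - 16\right) - 49\right) = 39 \left(\left(-10 - 16\right) - 49\right) = 39 \left(-26 - 49\right) = 39 \left(-75\right) = -2925$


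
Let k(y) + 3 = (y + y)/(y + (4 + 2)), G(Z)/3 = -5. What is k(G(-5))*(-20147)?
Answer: -20147/3 ≈ -6715.7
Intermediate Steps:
G(Z) = -15 (G(Z) = 3*(-5) = -15)
k(y) = -3 + 2*y/(6 + y) (k(y) = -3 + (y + y)/(y + (4 + 2)) = -3 + (2*y)/(y + 6) = -3 + (2*y)/(6 + y) = -3 + 2*y/(6 + y))
k(G(-5))*(-20147) = ((-18 - 1*(-15))/(6 - 15))*(-20147) = ((-18 + 15)/(-9))*(-20147) = -1/9*(-3)*(-20147) = (1/3)*(-20147) = -20147/3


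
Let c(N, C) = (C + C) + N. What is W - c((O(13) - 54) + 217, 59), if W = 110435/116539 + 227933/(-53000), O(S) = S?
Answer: -1836620726887/6176567000 ≈ -297.35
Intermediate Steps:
c(N, C) = N + 2*C (c(N, C) = 2*C + N = N + 2*C)
W = -20710028887/6176567000 (W = 110435*(1/116539) + 227933*(-1/53000) = 110435/116539 - 227933/53000 = -20710028887/6176567000 ≈ -3.3530)
W - c((O(13) - 54) + 217, 59) = -20710028887/6176567000 - (((13 - 54) + 217) + 2*59) = -20710028887/6176567000 - ((-41 + 217) + 118) = -20710028887/6176567000 - (176 + 118) = -20710028887/6176567000 - 1*294 = -20710028887/6176567000 - 294 = -1836620726887/6176567000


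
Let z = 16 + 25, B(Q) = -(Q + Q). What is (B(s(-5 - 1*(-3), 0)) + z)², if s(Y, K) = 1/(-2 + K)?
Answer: 1764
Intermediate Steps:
B(Q) = -2*Q
z = 41
(B(s(-5 - 1*(-3), 0)) + z)² = (-2/(-2 + 0) + 41)² = (-2/(-2) + 41)² = (-2*(-½) + 41)² = (1 + 41)² = 42² = 1764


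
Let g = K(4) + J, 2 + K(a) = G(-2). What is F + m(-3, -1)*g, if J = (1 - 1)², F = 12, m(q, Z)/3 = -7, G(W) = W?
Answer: 96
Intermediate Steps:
m(q, Z) = -21 (m(q, Z) = 3*(-7) = -21)
J = 0 (J = 0² = 0)
K(a) = -4 (K(a) = -2 - 2 = -4)
g = -4 (g = -4 + 0 = -4)
F + m(-3, -1)*g = 12 - 21*(-4) = 12 + 84 = 96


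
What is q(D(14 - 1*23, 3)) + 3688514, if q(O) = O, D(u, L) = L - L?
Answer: 3688514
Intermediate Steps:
D(u, L) = 0
q(D(14 - 1*23, 3)) + 3688514 = 0 + 3688514 = 3688514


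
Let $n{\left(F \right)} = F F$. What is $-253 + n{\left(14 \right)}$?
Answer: $-57$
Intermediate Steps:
$n{\left(F \right)} = F^{2}$
$-253 + n{\left(14 \right)} = -253 + 14^{2} = -253 + 196 = -57$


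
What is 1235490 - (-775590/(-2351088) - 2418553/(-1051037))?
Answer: 508831453112630491/411846746376 ≈ 1.2355e+6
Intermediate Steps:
1235490 - (-775590/(-2351088) - 2418553/(-1051037)) = 1235490 - (-775590*(-1/2351088) - 2418553*(-1/1051037)) = 1235490 - (129265/391848 + 2418553/1051037) = 1235490 - 1*1083567453749/411846746376 = 1235490 - 1083567453749/411846746376 = 508831453112630491/411846746376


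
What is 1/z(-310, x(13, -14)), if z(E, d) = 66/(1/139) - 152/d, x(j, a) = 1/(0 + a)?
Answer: 1/11302 ≈ 8.8480e-5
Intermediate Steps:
x(j, a) = 1/a
z(E, d) = 9174 - 152/d (z(E, d) = 66/(1/139) - 152/d = 66*139 - 152/d = 9174 - 152/d)
1/z(-310, x(13, -14)) = 1/(9174 - 152/(1/(-14))) = 1/(9174 - 152/(-1/14)) = 1/(9174 - 152*(-14)) = 1/(9174 + 2128) = 1/11302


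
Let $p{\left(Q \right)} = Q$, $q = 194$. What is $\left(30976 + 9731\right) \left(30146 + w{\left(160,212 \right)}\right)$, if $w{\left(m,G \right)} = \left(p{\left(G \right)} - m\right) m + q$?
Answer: $1573732620$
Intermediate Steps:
$w{\left(m,G \right)} = 194 + m \left(G - m\right)$ ($w{\left(m,G \right)} = \left(G - m\right) m + 194 = m \left(G - m\right) + 194 = 194 + m \left(G - m\right)$)
$\left(30976 + 9731\right) \left(30146 + w{\left(160,212 \right)}\right) = \left(30976 + 9731\right) \left(30146 + \left(194 - 160^{2} + 212 \cdot 160\right)\right) = 40707 \left(30146 + \left(194 - 25600 + 33920\right)\right) = 40707 \left(30146 + 8514\right) = 40707 \cdot 38660 = 1573732620$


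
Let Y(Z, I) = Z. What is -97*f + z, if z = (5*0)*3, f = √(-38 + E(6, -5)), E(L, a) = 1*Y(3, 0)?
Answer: -97*I*√35 ≈ -573.86*I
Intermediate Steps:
E(L, a) = 3 (E(L, a) = 1*3 = 3)
f = I*√35 (f = √(-38 + 3) = √(-35) = I*√35 ≈ 5.9161*I)
z = 0 (z = 0*3 = 0)
-97*f + z = -97*I*√35 + 0 = -97*I*√35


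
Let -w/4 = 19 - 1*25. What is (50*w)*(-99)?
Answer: -118800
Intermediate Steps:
w = 24 (w = -4*(19 - 1*25) = -4*(19 - 25) = -4*(-6) = 24)
(50*w)*(-99) = (50*24)*(-99) = 1200*(-99) = -118800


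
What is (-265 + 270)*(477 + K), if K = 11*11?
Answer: 2990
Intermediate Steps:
K = 121
(-265 + 270)*(477 + K) = (-265 + 270)*(477 + 121) = 5*598 = 2990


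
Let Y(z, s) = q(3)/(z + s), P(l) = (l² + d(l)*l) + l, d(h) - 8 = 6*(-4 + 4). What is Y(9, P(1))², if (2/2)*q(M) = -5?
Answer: 25/361 ≈ 0.069252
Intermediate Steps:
d(h) = 8 (d(h) = 8 + 6*(-4 + 4) = 8 + 6*0 = 8 + 0 = 8)
P(l) = l² + 9*l (P(l) = (l² + 8*l) + l = l² + 9*l)
q(M) = -5
Y(z, s) = -5/(s + z) (Y(z, s) = -5/(z + s) = -5/(s + z))
Y(9, P(1))² = (-5/(1*(9 + 1) + 9))² = (-5/(1*10 + 9))² = (-5/(10 + 9))² = (-5/19)² = 25/361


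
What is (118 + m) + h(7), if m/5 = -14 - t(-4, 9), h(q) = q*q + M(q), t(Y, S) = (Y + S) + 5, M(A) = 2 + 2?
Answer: 51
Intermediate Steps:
M(A) = 4
t(Y, S) = 5 + S + Y (t(Y, S) = (S + Y) + 5 = 5 + S + Y)
h(q) = 4 + q² (h(q) = q*q + 4 = q² + 4 = 4 + q²)
m = -120 (m = 5*(-14 - (5 + 9 - 4)) = 5*(-14 - 1*10) = 5*(-14 - 10) = 5*(-24) = -120)
(118 + m) + h(7) = (118 - 120) + (4 + 7²) = -2 + (4 + 49) = -2 + 53 = 51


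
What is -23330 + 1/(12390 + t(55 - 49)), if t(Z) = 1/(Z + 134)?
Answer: -40468241190/1734601 ≈ -23330.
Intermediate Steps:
t(Z) = 1/(134 + Z)
-23330 + 1/(12390 + t(55 - 49)) = -23330 + 1/(12390 + 1/(134 + (55 - 49))) = -23330 + 1/(12390 + 1/(134 + 6)) = -23330 + 1/(12390 + 1/140) = -23330 + 1/(1734601/140) = -23330 + 140/1734601 = -40468241190/1734601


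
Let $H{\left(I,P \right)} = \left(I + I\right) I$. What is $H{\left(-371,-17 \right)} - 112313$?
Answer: $162969$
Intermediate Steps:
$H{\left(I,P \right)} = 2 I^{2}$ ($H{\left(I,P \right)} = 2 I I = 2 I^{2}$)
$H{\left(-371,-17 \right)} - 112313 = 2 \left(-371\right)^{2} - 112313 = 2 \cdot 137641 - 112313 = 275282 - 112313 = 162969$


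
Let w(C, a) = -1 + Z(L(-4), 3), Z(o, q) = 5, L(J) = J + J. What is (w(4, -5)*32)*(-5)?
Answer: -640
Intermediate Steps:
L(J) = 2*J
w(C, a) = 4 (w(C, a) = -1 + 5 = 4)
(w(4, -5)*32)*(-5) = (4*32)*(-5) = 128*(-5) = -640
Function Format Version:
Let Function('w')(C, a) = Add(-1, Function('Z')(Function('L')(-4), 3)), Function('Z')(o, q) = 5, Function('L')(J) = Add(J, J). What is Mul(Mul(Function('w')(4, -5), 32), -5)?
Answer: -640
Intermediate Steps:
Function('L')(J) = Mul(2, J)
Function('w')(C, a) = 4 (Function('w')(C, a) = Add(-1, 5) = 4)
Mul(Mul(Function('w')(4, -5), 32), -5) = Mul(Mul(4, 32), -5) = Mul(128, -5) = -640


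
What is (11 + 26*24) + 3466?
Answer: 4101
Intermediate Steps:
(11 + 26*24) + 3466 = (11 + 624) + 3466 = 635 + 3466 = 4101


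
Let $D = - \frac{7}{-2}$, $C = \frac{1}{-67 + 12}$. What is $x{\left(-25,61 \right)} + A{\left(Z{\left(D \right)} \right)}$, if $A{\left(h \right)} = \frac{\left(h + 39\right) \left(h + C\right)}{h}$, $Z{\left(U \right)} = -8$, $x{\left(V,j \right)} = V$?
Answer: $\frac{2671}{440} \approx 6.0705$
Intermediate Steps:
$C = - \frac{1}{55}$ ($C = \frac{1}{-55} = - \frac{1}{55} \approx -0.018182$)
$D = \frac{7}{2}$ ($D = \left(-7\right) \left(- \frac{1}{2}\right) = \frac{7}{2} \approx 3.5$)
$A{\left(h \right)} = \frac{\left(39 + h\right) \left(- \frac{1}{55} + h\right)}{h}$ ($A{\left(h \right)} = \frac{\left(h + 39\right) \left(h - \frac{1}{55}\right)}{h} = \frac{\left(39 + h\right) \left(- \frac{1}{55} + h\right)}{h}$)
$x{\left(-25,61 \right)} + A{\left(Z{\left(D \right)} \right)} = -25 - \left(- \frac{1704}{55} - \frac{39}{440}\right) = -25 - - \frac{13671}{440} = -25 + \left(\frac{2144}{55} - 8 + \frac{39}{440}\right) = -25 + \frac{13671}{440} = \frac{2671}{440}$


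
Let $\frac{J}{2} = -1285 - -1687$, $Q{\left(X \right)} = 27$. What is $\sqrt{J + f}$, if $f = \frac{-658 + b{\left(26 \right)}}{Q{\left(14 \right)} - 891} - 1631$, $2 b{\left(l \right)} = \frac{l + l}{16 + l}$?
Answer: $\frac{i \sqrt{209877962}}{504} \approx 28.744 i$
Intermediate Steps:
$J = 804$ ($J = 2 \left(-1285 - -1687\right) = 2 \left(-1285 + 1687\right) = 2 \cdot 402 = 804$)
$b{\left(l \right)} = \frac{l}{16 + l}$ ($b{\left(l \right)} = \frac{\left(l + l\right) \frac{1}{16 + l}}{2} = \frac{2 l \frac{1}{16 + l}}{2} = \frac{l}{16 + l}$)
$f = - \frac{29579059}{18144}$ ($f = \frac{-658 + \frac{26}{16 + 26}}{27 - 891} - 1631 = \frac{-658 + \frac{26}{42}}{-864} - 1631 = \left(-658 + 26 \cdot \frac{1}{42}\right) \left(- \frac{1}{864}\right) - 1631 = \left(-658 + \frac{13}{21}\right) \left(- \frac{1}{864}\right) - 1631 = \left(- \frac{13805}{21}\right) \left(- \frac{1}{864}\right) - 1631 = \frac{13805}{18144} - 1631 = - \frac{29579059}{18144} \approx -1630.2$)
$\sqrt{J + f} = \sqrt{804 - \frac{29579059}{18144}} = \sqrt{- \frac{14991283}{18144}} = \frac{i \sqrt{209877962}}{504}$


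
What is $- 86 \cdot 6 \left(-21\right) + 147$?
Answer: $10983$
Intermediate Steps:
$- 86 \cdot 6 \left(-21\right) + 147 = \left(-86\right) \left(-126\right) + 147 = 10836 + 147 = 10983$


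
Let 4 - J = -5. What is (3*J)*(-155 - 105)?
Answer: -7020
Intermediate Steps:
J = 9 (J = 4 - 1*(-5) = 4 + 5 = 9)
(3*J)*(-155 - 105) = (3*9)*(-155 - 105) = 27*(-260) = -7020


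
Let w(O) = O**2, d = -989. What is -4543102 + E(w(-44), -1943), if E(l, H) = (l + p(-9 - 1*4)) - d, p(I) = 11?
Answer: -4540166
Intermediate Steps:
E(l, H) = 1000 + l (E(l, H) = (l + 11) - 1*(-989) = (11 + l) + 989 = 1000 + l)
-4543102 + E(w(-44), -1943) = -4543102 + (1000 + (-44)**2) = -4543102 + (1000 + 1936) = -4543102 + 2936 = -4540166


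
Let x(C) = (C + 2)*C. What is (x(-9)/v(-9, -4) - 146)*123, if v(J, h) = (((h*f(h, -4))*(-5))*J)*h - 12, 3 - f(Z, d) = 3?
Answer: -74415/4 ≈ -18604.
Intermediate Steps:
x(C) = C*(2 + C) (x(C) = (2 + C)*C = C*(2 + C))
f(Z, d) = 0 (f(Z, d) = 3 - 1*3 = 3 - 3 = 0)
v(J, h) = -12 (v(J, h) = (((h*0)*(-5))*J)*h - 12 = ((0*(-5))*J)*h - 12 = (0*J)*h - 12 = 0*h - 12 = 0 - 12 = -12)
(x(-9)/v(-9, -4) - 146)*123 = (-9*(2 - 9)/(-12) - 146)*123 = (-9*(-7)*(-1/12) - 146)*123 = (63*(-1/12) - 146)*123 = (-21/4 - 146)*123 = -605/4*123 = -74415/4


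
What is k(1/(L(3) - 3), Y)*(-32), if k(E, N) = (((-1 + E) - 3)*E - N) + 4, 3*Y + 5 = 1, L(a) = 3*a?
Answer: -1352/9 ≈ -150.22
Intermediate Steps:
Y = -4/3 (Y = -5/3 + (⅓)*1 = -5/3 + ⅓ = -4/3 ≈ -1.3333)
k(E, N) = 4 - N + E*(-4 + E) (k(E, N) = ((-4 + E)*E - N) + 4 = (E*(-4 + E) - N) + 4 = (-N + E*(-4 + E)) + 4 = 4 - N + E*(-4 + E))
k(1/(L(3) - 3), Y)*(-32) = (4 + (1/(3*3 - 3))² - 1*(-4/3) - 4/(3*3 - 3))*(-32) = (4 + (1/(9 - 3))² + 4/3 - 4/(9 - 3))*(-32) = (4 + (1/6)² + 4/3 - 4/6)*(-32) = (4 + (⅙)² + 4/3 - 4*⅙)*(-32) = (4 + 1/36 + 4/3 - ⅔)*(-32) = (169/36)*(-32) = -1352/9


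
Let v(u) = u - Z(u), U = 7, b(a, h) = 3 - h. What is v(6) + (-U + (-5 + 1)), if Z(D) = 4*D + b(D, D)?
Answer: -26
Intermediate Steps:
Z(D) = 3 + 3*D (Z(D) = 4*D + (3 - D) = 3 + 3*D)
v(u) = -3 - 2*u (v(u) = u - (3 + 3*u) = u + (-3 - 3*u) = -3 - 2*u)
v(6) + (-U + (-5 + 1)) = (-3 - 2*6) + (-1*7 + (-5 + 1)) = (-3 - 12) + (-7 - 4) = -15 - 11 = -26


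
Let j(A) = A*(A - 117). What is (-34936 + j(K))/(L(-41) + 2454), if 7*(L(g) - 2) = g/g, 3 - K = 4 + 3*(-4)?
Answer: -7658/521 ≈ -14.699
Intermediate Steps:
K = 11 (K = 3 - (4 + 3*(-4)) = 3 - (4 - 12) = 3 - 1*(-8) = 3 + 8 = 11)
j(A) = A*(-117 + A)
L(g) = 15/7 (L(g) = 2 + (g/g)/7 = 2 + (⅐)*1 = 2 + ⅐ = 15/7)
(-34936 + j(K))/(L(-41) + 2454) = (-34936 + 11*(-117 + 11))/(15/7 + 2454) = (-34936 + 11*(-106))/(17193/7) = (-34936 - 1166)*(7/17193) = -36102*7/17193 = -7658/521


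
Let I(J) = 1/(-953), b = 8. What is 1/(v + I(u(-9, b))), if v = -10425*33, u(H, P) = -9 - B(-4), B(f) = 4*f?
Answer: -953/327855826 ≈ -2.9068e-6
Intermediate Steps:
u(H, P) = 7 (u(H, P) = -9 - 4*(-4) = -9 - 1*(-16) = -9 + 16 = 7)
v = -344025
I(J) = -1/953
1/(v + I(u(-9, b))) = 1/(-344025 - 1/953) = 1/(-327855826/953) = -953/327855826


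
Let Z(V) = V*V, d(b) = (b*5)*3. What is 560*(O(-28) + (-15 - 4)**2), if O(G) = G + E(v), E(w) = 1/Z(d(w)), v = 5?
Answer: 209790112/1125 ≈ 1.8648e+5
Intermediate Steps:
d(b) = 15*b (d(b) = (5*b)*3 = 15*b)
Z(V) = V**2
E(w) = 1/(225*w**2) (E(w) = 1/((15*w)**2) = 1/(225*w**2))
O(G) = 1/5625 + G (O(G) = G + (1/225)/5**2 = G + (1/225)*(1/25) = G + 1/5625 = 1/5625 + G)
560*(O(-28) + (-15 - 4)**2) = 560*((1/5625 - 28) + (-15 - 4)**2) = 560*(-157499/5625 + (-19)**2) = 560*(-157499/5625 + 361) = 560*(1873126/5625) = 209790112/1125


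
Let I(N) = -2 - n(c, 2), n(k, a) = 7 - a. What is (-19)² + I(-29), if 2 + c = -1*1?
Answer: 354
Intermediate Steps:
c = -3 (c = -2 - 1*1 = -2 - 1 = -3)
I(N) = -7 (I(N) = -2 - (7 - 1*2) = -2 - (7 - 2) = -2 - 1*5 = -2 - 5 = -7)
(-19)² + I(-29) = (-19)² - 7 = 361 - 7 = 354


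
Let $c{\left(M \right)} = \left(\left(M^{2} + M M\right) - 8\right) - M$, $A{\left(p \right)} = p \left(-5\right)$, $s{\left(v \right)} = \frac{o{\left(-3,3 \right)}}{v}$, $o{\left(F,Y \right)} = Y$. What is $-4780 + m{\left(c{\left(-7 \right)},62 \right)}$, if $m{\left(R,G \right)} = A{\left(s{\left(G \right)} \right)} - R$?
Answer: $- \frac{302389}{62} \approx -4877.2$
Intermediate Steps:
$s{\left(v \right)} = \frac{3}{v}$
$A{\left(p \right)} = - 5 p$
$c{\left(M \right)} = -8 - M + 2 M^{2}$ ($c{\left(M \right)} = \left(\left(M^{2} + M^{2}\right) - 8\right) - M = \left(2 M^{2} - 8\right) - M = \left(-8 + 2 M^{2}\right) - M = -8 - M + 2 M^{2}$)
$m{\left(R,G \right)} = - R - \frac{15}{G}$ ($m{\left(R,G \right)} = - 5 \frac{3}{G} - R = - \frac{15}{G} - R = - R - \frac{15}{G}$)
$-4780 + m{\left(c{\left(-7 \right)},62 \right)} = -4780 - \left(-8 + 7 + 98 + \frac{15}{62}\right) = -4780 - \left(- \frac{47}{62} + 98\right) = -4780 - \frac{6029}{62} = - \frac{302389}{62}$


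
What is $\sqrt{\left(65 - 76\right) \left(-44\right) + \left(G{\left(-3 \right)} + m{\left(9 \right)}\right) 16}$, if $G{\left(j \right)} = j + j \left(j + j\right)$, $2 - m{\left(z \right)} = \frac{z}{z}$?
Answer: $2 \sqrt{185} \approx 27.203$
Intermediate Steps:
$m{\left(z \right)} = 1$ ($m{\left(z \right)} = 2 - \frac{z}{z} = 2 - 1 = 1$)
$G{\left(j \right)} = j + 2 j^{2}$ ($G{\left(j \right)} = j + j 2 j = j + 2 j^{2}$)
$\sqrt{\left(65 - 76\right) \left(-44\right) + \left(G{\left(-3 \right)} + m{\left(9 \right)}\right) 16} = \sqrt{\left(65 - 76\right) \left(-44\right) + \left(- 3 \left(1 + 2 \left(-3\right)\right) + 1\right) 16} = \sqrt{\left(-11\right) \left(-44\right) + \left(- 3 \left(1 - 6\right) + 1\right) 16} = \sqrt{484 + \left(\left(-3\right) \left(-5\right) + 1\right) 16} = \sqrt{484 + \left(15 + 1\right) 16} = \sqrt{484 + 16 \cdot 16} = \sqrt{484 + 256} = \sqrt{740} = 2 \sqrt{185}$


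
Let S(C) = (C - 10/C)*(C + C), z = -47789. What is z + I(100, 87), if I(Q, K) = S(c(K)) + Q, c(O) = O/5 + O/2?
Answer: -2014569/50 ≈ -40291.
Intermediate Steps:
c(O) = 7*O/10 (c(O) = O*(⅕) + O*(½) = O/5 + O/2 = 7*O/10)
S(C) = 2*C*(C - 10/C) (S(C) = (C - 10/C)*(2*C) = 2*C*(C - 10/C))
I(Q, K) = -20 + Q + 49*K²/50 (I(Q, K) = (-20 + 2*(7*K/10)²) + Q = (-20 + 2*(49*K²/100)) + Q = (-20 + 49*K²/50) + Q = -20 + Q + 49*K²/50)
z + I(100, 87) = -47789 + (-20 + 100 + (49/50)*87²) = -47789 + (-20 + 100 + (49/50)*7569) = -47789 + (-20 + 100 + 370881/50) = -47789 + 374881/50 = -2014569/50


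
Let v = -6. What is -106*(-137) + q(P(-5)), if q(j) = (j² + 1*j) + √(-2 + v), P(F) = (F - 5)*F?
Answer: 17072 + 2*I*√2 ≈ 17072.0 + 2.8284*I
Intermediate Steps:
P(F) = F*(-5 + F) (P(F) = (-5 + F)*F = F*(-5 + F))
q(j) = j + j² + 2*I*√2 (q(j) = (j² + 1*j) + √(-2 - 6) = (j² + j) + √(-8) = (j + j²) + 2*I*√2 = j + j² + 2*I*√2)
-106*(-137) + q(P(-5)) = -106*(-137) + (-5*(-5 - 5) + (-5*(-5 - 5))² + 2*I*√2) = 14522 + (-5*(-10) + (-5*(-10))² + 2*I*√2) = 14522 + (50 + 50² + 2*I*√2) = 14522 + (50 + 2500 + 2*I*√2) = 14522 + (2550 + 2*I*√2) = 17072 + 2*I*√2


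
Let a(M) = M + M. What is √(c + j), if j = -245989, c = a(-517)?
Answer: 3*I*√27447 ≈ 497.01*I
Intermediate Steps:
a(M) = 2*M
c = -1034 (c = 2*(-517) = -1034)
√(c + j) = √(-1034 - 245989) = √(-247023) = 3*I*√27447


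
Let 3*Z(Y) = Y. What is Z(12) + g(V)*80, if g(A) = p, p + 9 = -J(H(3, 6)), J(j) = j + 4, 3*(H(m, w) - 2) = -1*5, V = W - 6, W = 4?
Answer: -3188/3 ≈ -1062.7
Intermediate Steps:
Z(Y) = Y/3
V = -2 (V = 4 - 6 = -2)
H(m, w) = ⅓ (H(m, w) = 2 + (-1*5)/3 = 2 + (⅓)*(-5) = 2 - 5/3 = ⅓)
J(j) = 4 + j
p = -40/3 (p = -9 - (4 + ⅓) = -9 - 1*13/3 = -9 - 13/3 = -40/3 ≈ -13.333)
g(A) = -40/3
Z(12) + g(V)*80 = (⅓)*12 - 40/3*80 = 4 - 3200/3 = -3188/3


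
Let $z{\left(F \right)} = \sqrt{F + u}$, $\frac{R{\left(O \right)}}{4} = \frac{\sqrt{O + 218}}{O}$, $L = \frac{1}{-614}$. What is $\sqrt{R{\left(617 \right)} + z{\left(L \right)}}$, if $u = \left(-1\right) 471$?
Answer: $\frac{\sqrt{930426128 \sqrt{835} + 233743046 i \sqrt{177565730}}}{378838} \approx 3.3084 + 3.2799 i$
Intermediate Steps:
$L = - \frac{1}{614} \approx -0.0016287$
$u = -471$
$R{\left(O \right)} = \frac{4 \sqrt{218 + O}}{O}$ ($R{\left(O \right)} = 4 \frac{\sqrt{O + 218}}{O} = 4 \frac{\sqrt{218 + O}}{O} = \frac{4 \sqrt{218 + O}}{O}$)
$z{\left(F \right)} = \sqrt{-471 + F}$ ($z{\left(F \right)} = \sqrt{F - 471} = \sqrt{-471 + F}$)
$\sqrt{R{\left(617 \right)} + z{\left(L \right)}} = \sqrt{\frac{4 \sqrt{218 + 617}}{617} + \sqrt{-471 - \frac{1}{614}}} = \sqrt{4 \cdot \frac{1}{617} \sqrt{835} + \sqrt{- \frac{289195}{614}}} = \sqrt{\frac{4 \sqrt{835}}{617} + \frac{i \sqrt{177565730}}{614}}$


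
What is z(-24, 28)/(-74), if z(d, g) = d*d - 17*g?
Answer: -50/37 ≈ -1.3514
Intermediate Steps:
z(d, g) = d² - 17*g
z(-24, 28)/(-74) = ((-24)² - 17*28)/(-74) = (576 - 476)*(-1/74) = 100*(-1/74) = -50/37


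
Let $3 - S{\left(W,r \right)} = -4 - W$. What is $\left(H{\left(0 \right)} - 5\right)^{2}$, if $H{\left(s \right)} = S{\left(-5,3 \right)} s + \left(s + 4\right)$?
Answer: $1$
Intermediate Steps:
$S{\left(W,r \right)} = 7 + W$ ($S{\left(W,r \right)} = 3 - \left(-4 - W\right) = 3 + \left(4 + W\right) = 7 + W$)
$H{\left(s \right)} = 4 + 3 s$ ($H{\left(s \right)} = \left(7 - 5\right) s + \left(s + 4\right) = 2 s + \left(4 + s\right) = 4 + 3 s$)
$\left(H{\left(0 \right)} - 5\right)^{2} = \left(\left(4 + 3 \cdot 0\right) - 5\right)^{2} = \left(\left(4 + 0\right) - 5\right)^{2} = \left(4 - 5\right)^{2} = \left(-1\right)^{2} = 1$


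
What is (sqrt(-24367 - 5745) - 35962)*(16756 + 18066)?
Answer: -1252268764 + 139288*I*sqrt(1882) ≈ -1.2523e+9 + 6.0426e+6*I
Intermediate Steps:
(sqrt(-24367 - 5745) - 35962)*(16756 + 18066) = (sqrt(-30112) - 35962)*34822 = (4*I*sqrt(1882) - 35962)*34822 = (-35962 + 4*I*sqrt(1882))*34822 = -1252268764 + 139288*I*sqrt(1882)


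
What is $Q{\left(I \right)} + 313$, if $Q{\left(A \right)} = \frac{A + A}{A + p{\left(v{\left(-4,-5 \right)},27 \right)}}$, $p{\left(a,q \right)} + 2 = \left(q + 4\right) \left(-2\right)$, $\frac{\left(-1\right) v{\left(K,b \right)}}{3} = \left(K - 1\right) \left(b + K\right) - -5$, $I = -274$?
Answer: $\frac{53171}{169} \approx 314.62$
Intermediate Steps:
$v{\left(K,b \right)} = -15 - 3 \left(-1 + K\right) \left(K + b\right)$ ($v{\left(K,b \right)} = - 3 \left(\left(K - 1\right) \left(b + K\right) - -5\right) = - 3 \left(\left(-1 + K\right) \left(K + b\right) + 5\right) = - 3 \left(5 + \left(-1 + K\right) \left(K + b\right)\right) = -15 - 3 \left(-1 + K\right) \left(K + b\right)$)
$p{\left(a,q \right)} = -10 - 2 q$ ($p{\left(a,q \right)} = -2 + \left(q + 4\right) \left(-2\right) = -2 + \left(4 + q\right) \left(-2\right) = -2 - \left(8 + 2 q\right) = -10 - 2 q$)
$Q{\left(A \right)} = \frac{2 A}{-64 + A}$ ($Q{\left(A \right)} = \frac{A + A}{A - 64} = \frac{2 A}{A - 64} = \frac{2 A}{-64 + A}$)
$Q{\left(I \right)} + 313 = 2 \left(-274\right) \frac{1}{-64 - 274} + 313 = 2 \left(-274\right) \frac{1}{-338} + 313 = 2 \left(-274\right) \left(- \frac{1}{338}\right) + 313 = \frac{274}{169} + 313 = \frac{53171}{169}$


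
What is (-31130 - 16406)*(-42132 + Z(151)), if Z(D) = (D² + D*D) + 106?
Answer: -169988736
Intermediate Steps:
Z(D) = 106 + 2*D² (Z(D) = (D² + D²) + 106 = 2*D² + 106 = 106 + 2*D²)
(-31130 - 16406)*(-42132 + Z(151)) = (-31130 - 16406)*(-42132 + (106 + 2*151²)) = -47536*(-42132 + (106 + 2*22801)) = -47536*(-42132 + (106 + 45602)) = -47536*(-42132 + 45708) = -47536*3576 = -169988736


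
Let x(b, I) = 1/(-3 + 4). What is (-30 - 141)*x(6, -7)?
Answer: -171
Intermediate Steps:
x(b, I) = 1 (x(b, I) = 1/1 = 1)
(-30 - 141)*x(6, -7) = (-30 - 141)*1 = -171*1 = -171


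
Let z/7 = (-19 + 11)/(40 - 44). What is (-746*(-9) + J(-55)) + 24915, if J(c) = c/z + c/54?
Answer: 5976946/189 ≈ 31624.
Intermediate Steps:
z = 14 (z = 7*((-19 + 11)/(40 - 44)) = 7*(-8/(-4)) = 7*(-8*(-¼)) = 7*2 = 14)
J(c) = 17*c/189 (J(c) = c/14 + c/54 = 17*c/189)
(-746*(-9) + J(-55)) + 24915 = (-746*(-9) + (17/189)*(-55)) + 24915 = (6714 - 935/189) + 24915 = 1268011/189 + 24915 = 5976946/189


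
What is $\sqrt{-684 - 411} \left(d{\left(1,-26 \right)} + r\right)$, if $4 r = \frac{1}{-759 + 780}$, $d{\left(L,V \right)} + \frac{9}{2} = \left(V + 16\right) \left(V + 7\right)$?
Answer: $\frac{15583 i \sqrt{1095}}{84} \approx 6138.7 i$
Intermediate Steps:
$d{\left(L,V \right)} = - \frac{9}{2} + \left(7 + V\right) \left(16 + V\right)$ ($d{\left(L,V \right)} = - \frac{9}{2} + \left(V + 16\right) \left(V + 7\right) = - \frac{9}{2} + \left(16 + V\right) \left(7 + V\right) = - \frac{9}{2} + \left(7 + V\right) \left(16 + V\right)$)
$r = \frac{1}{84}$ ($r = \frac{1}{4 \left(-759 + 780\right)} = \frac{1}{4 \cdot 21} = \frac{1}{4} \cdot \frac{1}{21} = \frac{1}{84} \approx 0.011905$)
$\sqrt{-684 - 411} \left(d{\left(1,-26 \right)} + r\right) = \sqrt{-684 - 411} \left(\left(\frac{215}{2} + \left(-26\right)^{2} + 23 \left(-26\right)\right) + \frac{1}{84}\right) = \sqrt{-1095} \left(\left(\frac{215}{2} + 676 - 598\right) + \frac{1}{84}\right) = i \sqrt{1095} \left(\frac{371}{2} + \frac{1}{84}\right) = i \sqrt{1095} \cdot \frac{15583}{84} = \frac{15583 i \sqrt{1095}}{84}$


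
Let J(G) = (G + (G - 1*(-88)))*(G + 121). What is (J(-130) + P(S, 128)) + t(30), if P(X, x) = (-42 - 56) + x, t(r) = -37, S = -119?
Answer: 1541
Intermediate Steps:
P(X, x) = -98 + x
J(G) = (88 + 2*G)*(121 + G) (J(G) = (G + (G + 88))*(121 + G) = (G + (88 + G))*(121 + G) = (88 + 2*G)*(121 + G))
(J(-130) + P(S, 128)) + t(30) = ((10648 + 2*(-130)² + 330*(-130)) + (-98 + 128)) - 37 = ((10648 + 2*16900 - 42900) + 30) - 37 = ((10648 + 33800 - 42900) + 30) - 37 = (1548 + 30) - 37 = 1578 - 37 = 1541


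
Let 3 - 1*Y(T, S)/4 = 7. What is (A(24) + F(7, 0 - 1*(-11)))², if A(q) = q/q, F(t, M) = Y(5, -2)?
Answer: 225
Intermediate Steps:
Y(T, S) = -16 (Y(T, S) = 12 - 4*7 = 12 - 28 = -16)
F(t, M) = -16
A(q) = 1
(A(24) + F(7, 0 - 1*(-11)))² = (1 - 16)² = (-15)² = 225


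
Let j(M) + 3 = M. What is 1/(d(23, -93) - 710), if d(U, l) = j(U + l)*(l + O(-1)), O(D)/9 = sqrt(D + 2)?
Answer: 1/5422 ≈ 0.00018443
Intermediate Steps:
O(D) = 9*sqrt(2 + D) (O(D) = 9*sqrt(D + 2) = 9*sqrt(2 + D))
j(M) = -3 + M
d(U, l) = (9 + l)*(-3 + U + l) (d(U, l) = (-3 + (U + l))*(l + 9*sqrt(2 - 1)) = (-3 + U + l)*(l + 9*sqrt(1)) = (-3 + U + l)*(l + 9*1) = (-3 + U + l)*(l + 9) = (-3 + U + l)*(9 + l) = (9 + l)*(-3 + U + l))
1/(d(23, -93) - 710) = 1/((9 - 93)*(-3 + 23 - 93) - 710) = 1/(-84*(-73) - 710) = 1/(6132 - 710) = 1/5422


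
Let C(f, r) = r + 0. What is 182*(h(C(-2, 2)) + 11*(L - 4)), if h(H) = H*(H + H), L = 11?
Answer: 15470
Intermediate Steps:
C(f, r) = r
h(H) = 2*H² (h(H) = H*(2*H) = 2*H²)
182*(h(C(-2, 2)) + 11*(L - 4)) = 182*(2*2² + 11*(11 - 4)) = 182*(2*4 + 11*7) = 182*(8 + 77) = 182*85 = 15470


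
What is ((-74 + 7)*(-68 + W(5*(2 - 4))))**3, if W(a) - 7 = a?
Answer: 107646386093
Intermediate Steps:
W(a) = 7 + a
((-74 + 7)*(-68 + W(5*(2 - 4))))**3 = ((-74 + 7)*(-68 + (7 + 5*(2 - 4))))**3 = (-67*(-68 + (7 + 5*(-2))))**3 = (-67*(-68 + (7 - 10)))**3 = (-67*(-68 - 3))**3 = (-67*(-71))**3 = 4757**3 = 107646386093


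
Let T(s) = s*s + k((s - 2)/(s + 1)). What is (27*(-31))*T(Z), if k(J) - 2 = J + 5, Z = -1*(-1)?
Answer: -12555/2 ≈ -6277.5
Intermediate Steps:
Z = 1
k(J) = 7 + J (k(J) = 2 + (J + 5) = 2 + (5 + J) = 7 + J)
T(s) = 7 + s**2 + (-2 + s)/(1 + s) (T(s) = s*s + (7 + (s - 2)/(s + 1)) = s**2 + (7 + (-2 + s)/(1 + s)) = 7 + s**2 + (-2 + s)/(1 + s))
(27*(-31))*T(Z) = (27*(-31))*((-2 + 1 + (1 + 1)*(7 + 1**2))/(1 + 1)) = -837*(-2 + 1 + 2*(7 + 1))/2 = -837*(-2 + 1 + 2*8)/2 = -837*(-2 + 1 + 16)/2 = -837*15/2 = -12555/2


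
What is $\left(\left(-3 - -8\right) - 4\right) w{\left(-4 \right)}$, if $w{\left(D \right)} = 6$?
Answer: $6$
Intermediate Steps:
$\left(\left(-3 - -8\right) - 4\right) w{\left(-4 \right)} = \left(\left(-3 - -8\right) - 4\right) 6 = \left(\left(-3 + 8\right) - 4\right) 6 = \left(5 - 4\right) 6 = 1 \cdot 6 = 6$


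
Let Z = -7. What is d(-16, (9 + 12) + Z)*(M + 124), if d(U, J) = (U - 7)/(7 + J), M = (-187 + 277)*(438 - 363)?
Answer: -22586/3 ≈ -7528.7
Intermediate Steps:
M = 6750 (M = 90*75 = 6750)
d(U, J) = (-7 + U)/(7 + J)
d(-16, (9 + 12) + Z)*(M + 124) = ((-7 - 16)/(7 + ((9 + 12) - 7)))*(6750 + 124) = (-23/(7 + (21 - 7)))*6874 = (-23/(7 + 14))*6874 = (-23/21)*6874 = ((1/21)*(-23))*6874 = -23/21*6874 = -22586/3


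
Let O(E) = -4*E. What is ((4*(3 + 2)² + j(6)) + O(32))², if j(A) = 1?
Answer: 729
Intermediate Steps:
((4*(3 + 2)² + j(6)) + O(32))² = ((4*(3 + 2)² + 1) - 4*32)² = ((4*5² + 1) - 128)² = ((4*25 + 1) - 128)² = ((100 + 1) - 128)² = (101 - 128)² = (-27)² = 729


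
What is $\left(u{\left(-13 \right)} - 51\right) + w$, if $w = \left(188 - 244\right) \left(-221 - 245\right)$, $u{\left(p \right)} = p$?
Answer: $26032$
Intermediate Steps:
$w = 26096$ ($w = \left(-56\right) \left(-466\right) = 26096$)
$\left(u{\left(-13 \right)} - 51\right) + w = \left(-13 - 51\right) + 26096 = -64 + 26096 = 26032$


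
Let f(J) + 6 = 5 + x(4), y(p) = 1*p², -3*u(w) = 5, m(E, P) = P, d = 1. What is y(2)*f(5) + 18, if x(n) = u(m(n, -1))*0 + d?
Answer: 18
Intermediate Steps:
u(w) = -5/3 (u(w) = -⅓*5 = -5/3)
x(n) = 1 (x(n) = -5/3*0 + 1 = 0 + 1 = 1)
y(p) = p²
f(J) = 0 (f(J) = -6 + (5 + 1) = -6 + 6 = 0)
y(2)*f(5) + 18 = 2²*0 + 18 = 4*0 + 18 = 0 + 18 = 18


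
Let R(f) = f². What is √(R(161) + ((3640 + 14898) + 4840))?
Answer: √49299 ≈ 222.03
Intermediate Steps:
√(R(161) + ((3640 + 14898) + 4840)) = √(161² + ((3640 + 14898) + 4840)) = √(25921 + (18538 + 4840)) = √(25921 + 23378) = √49299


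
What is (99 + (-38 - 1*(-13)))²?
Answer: 5476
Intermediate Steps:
(99 + (-38 - 1*(-13)))² = (99 + (-38 + 13))² = (99 - 25)² = 74² = 5476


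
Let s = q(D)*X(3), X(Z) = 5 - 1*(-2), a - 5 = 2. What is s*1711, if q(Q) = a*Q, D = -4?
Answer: -335356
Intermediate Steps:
a = 7 (a = 5 + 2 = 7)
X(Z) = 7 (X(Z) = 5 + 2 = 7)
q(Q) = 7*Q
s = -196 (s = (7*(-4))*7 = -28*7 = -196)
s*1711 = -196*1711 = -335356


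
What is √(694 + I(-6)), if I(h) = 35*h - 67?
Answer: √417 ≈ 20.421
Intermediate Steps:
I(h) = -67 + 35*h
√(694 + I(-6)) = √(694 + (-67 + 35*(-6))) = √(694 + (-67 - 210)) = √(694 - 277) = √417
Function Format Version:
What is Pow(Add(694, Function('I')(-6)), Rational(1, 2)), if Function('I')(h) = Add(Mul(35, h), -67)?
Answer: Pow(417, Rational(1, 2)) ≈ 20.421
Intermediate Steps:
Function('I')(h) = Add(-67, Mul(35, h))
Pow(Add(694, Function('I')(-6)), Rational(1, 2)) = Pow(Add(694, Add(-67, Mul(35, -6))), Rational(1, 2)) = Pow(Add(694, Add(-67, -210)), Rational(1, 2)) = Pow(Add(694, -277), Rational(1, 2)) = Pow(417, Rational(1, 2))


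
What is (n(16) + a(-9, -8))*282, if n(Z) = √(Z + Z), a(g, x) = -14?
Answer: -3948 + 1128*√2 ≈ -2352.8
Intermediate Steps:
n(Z) = √2*√Z (n(Z) = √(2*Z) = √2*√Z)
(n(16) + a(-9, -8))*282 = (√2*√16 - 14)*282 = (√2*4 - 14)*282 = (4*√2 - 14)*282 = (-14 + 4*√2)*282 = -3948 + 1128*√2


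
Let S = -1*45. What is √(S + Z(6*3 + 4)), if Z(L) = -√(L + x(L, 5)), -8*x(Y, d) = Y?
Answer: √(-180 - 2*√77)/2 ≈ 7.0276*I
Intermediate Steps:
x(Y, d) = -Y/8
S = -45
Z(L) = -√14*√L/4 (Z(L) = -√(L - L/8) = -√(7*L/8) = -√14*√L/4)
√(S + Z(6*3 + 4)) = √(-45 - √14*√(6*3 + 4)/4) = √(-45 - √14*√(18 + 4)/4) = √(-45 - √14*√22/4) = √(-45 - √77/2)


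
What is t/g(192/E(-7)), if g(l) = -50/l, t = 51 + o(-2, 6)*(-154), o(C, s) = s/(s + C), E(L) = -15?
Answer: -1152/25 ≈ -46.080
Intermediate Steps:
o(C, s) = s/(C + s)
t = -180 (t = 51 + (6/(-2 + 6))*(-154) = 51 + (6/4)*(-154) = 51 + (6*(¼))*(-154) = 51 + (3/2)*(-154) = 51 - 231 = -180)
t/g(192/E(-7)) = -180/((-50/(192/(-15)))) = -180/((-50/(192*(-1/15)))) = -180/((-50/(-64/5))) = -180/((-50*(-5/64))) = -180/125/32 = -180*32/125 = -1152/25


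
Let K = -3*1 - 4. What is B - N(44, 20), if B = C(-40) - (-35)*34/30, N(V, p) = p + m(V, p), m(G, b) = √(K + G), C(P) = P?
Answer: -61/3 - √37 ≈ -26.416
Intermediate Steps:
K = -7 (K = -3 - 4 = -7)
m(G, b) = √(-7 + G)
N(V, p) = p + √(-7 + V)
B = -⅓ (B = -40 - (-35)*34/30 = -40 - (-35)*34*(1/30) = -40 - (-35)*17/15 = -40 - 1*(-119/3) = -40 + 119/3 = -⅓ ≈ -0.33333)
B - N(44, 20) = -⅓ - (20 + √(-7 + 44)) = -⅓ - (20 + √37) = -⅓ + (-20 - √37) = -61/3 - √37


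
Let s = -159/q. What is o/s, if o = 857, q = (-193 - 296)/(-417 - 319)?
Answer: -139691/39008 ≈ -3.5811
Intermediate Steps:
q = 489/736 (q = -489/(-736) = -489*(-1/736) = 489/736 ≈ 0.66440)
s = -39008/163 (s = -159/489/736 = -159*736/489 = -39008/163 ≈ -239.31)
o/s = 857/(-39008/163) = 857*(-163/39008) = -139691/39008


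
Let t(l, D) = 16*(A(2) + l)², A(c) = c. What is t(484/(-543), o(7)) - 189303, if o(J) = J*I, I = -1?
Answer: -55810001783/294849 ≈ -1.8928e+5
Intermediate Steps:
o(J) = -J (o(J) = J*(-1) = -J)
t(l, D) = 16*(2 + l)²
t(484/(-543), o(7)) - 189303 = 16*(2 + 484/(-543))² - 189303 = 16*(2 + 484*(-1/543))² - 189303 = 16*(2 - 484/543)² - 189303 = 16*(602/543)² - 189303 = 16*(362404/294849) - 189303 = 5798464/294849 - 189303 = -55810001783/294849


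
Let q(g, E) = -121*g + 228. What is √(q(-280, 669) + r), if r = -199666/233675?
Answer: √74495470676198/46735 ≈ 184.68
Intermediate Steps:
r = -199666/233675 (r = -199666*1/233675 = -199666/233675 ≈ -0.85446)
q(g, E) = 228 - 121*g
√(q(-280, 669) + r) = √((228 - 121*(-280)) - 199666/233675) = √((228 + 33880) - 199666/233675) = √(34108 - 199666/233675) = √(7969987234/233675) = √74495470676198/46735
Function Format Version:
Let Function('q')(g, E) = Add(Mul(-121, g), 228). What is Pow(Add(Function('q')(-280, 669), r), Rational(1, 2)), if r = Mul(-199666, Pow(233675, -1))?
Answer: Mul(Rational(1, 46735), Pow(74495470676198, Rational(1, 2))) ≈ 184.68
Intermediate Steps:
r = Rational(-199666, 233675) (r = Mul(-199666, Rational(1, 233675)) = Rational(-199666, 233675) ≈ -0.85446)
Function('q')(g, E) = Add(228, Mul(-121, g))
Pow(Add(Function('q')(-280, 669), r), Rational(1, 2)) = Pow(Add(Add(228, Mul(-121, -280)), Rational(-199666, 233675)), Rational(1, 2)) = Pow(Add(Add(228, 33880), Rational(-199666, 233675)), Rational(1, 2)) = Pow(Add(34108, Rational(-199666, 233675)), Rational(1, 2)) = Pow(Rational(7969987234, 233675), Rational(1, 2)) = Mul(Rational(1, 46735), Pow(74495470676198, Rational(1, 2)))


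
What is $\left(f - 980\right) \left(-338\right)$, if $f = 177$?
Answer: $271414$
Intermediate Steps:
$\left(f - 980\right) \left(-338\right) = \left(177 - 980\right) \left(-338\right) = \left(-803\right) \left(-338\right) = 271414$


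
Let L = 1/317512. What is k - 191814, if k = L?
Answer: -60903246767/317512 ≈ -1.9181e+5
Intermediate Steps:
L = 1/317512 ≈ 3.1495e-6
k = 1/317512 ≈ 3.1495e-6
k - 191814 = 1/317512 - 191814 = -60903246767/317512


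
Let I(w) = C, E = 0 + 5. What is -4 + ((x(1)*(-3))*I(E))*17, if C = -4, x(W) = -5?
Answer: -1024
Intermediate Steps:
E = 5
I(w) = -4
-4 + ((x(1)*(-3))*I(E))*17 = -4 + (-5*(-3)*(-4))*17 = -4 + (15*(-4))*17 = -4 - 60*17 = -4 - 1020 = -1024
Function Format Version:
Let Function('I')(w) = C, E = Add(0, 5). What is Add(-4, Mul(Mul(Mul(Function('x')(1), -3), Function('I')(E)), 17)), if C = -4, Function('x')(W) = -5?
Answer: -1024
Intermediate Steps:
E = 5
Function('I')(w) = -4
Add(-4, Mul(Mul(Mul(Function('x')(1), -3), Function('I')(E)), 17)) = Add(-4, Mul(Mul(Mul(-5, -3), -4), 17)) = Add(-4, Mul(Mul(15, -4), 17)) = Add(-4, Mul(-60, 17)) = Add(-4, -1020) = -1024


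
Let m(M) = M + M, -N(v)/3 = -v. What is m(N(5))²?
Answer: 900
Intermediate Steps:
N(v) = 3*v (N(v) = -(-3)*v = 3*v)
m(M) = 2*M
m(N(5))² = (2*(3*5))² = (2*15)² = 30² = 900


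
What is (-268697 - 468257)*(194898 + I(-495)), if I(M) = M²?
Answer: -324203014542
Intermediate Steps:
(-268697 - 468257)*(194898 + I(-495)) = (-268697 - 468257)*(194898 + (-495)²) = -736954*(194898 + 245025) = -736954*439923 = -324203014542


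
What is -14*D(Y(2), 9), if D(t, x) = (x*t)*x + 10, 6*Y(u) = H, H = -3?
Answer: 427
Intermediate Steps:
Y(u) = -1/2 (Y(u) = (1/6)*(-3) = -1/2)
D(t, x) = 10 + t*x**2 (D(t, x) = (t*x)*x + 10 = t*x**2 + 10 = 10 + t*x**2)
-14*D(Y(2), 9) = -14*(10 - 1/2*9**2) = -14*(10 - 1/2*81) = -14*(10 - 81/2) = -14*(-61/2) = 427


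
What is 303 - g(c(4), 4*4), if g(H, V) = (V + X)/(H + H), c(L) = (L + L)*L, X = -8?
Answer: 2423/8 ≈ 302.88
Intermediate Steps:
c(L) = 2*L² (c(L) = (2*L)*L = 2*L²)
g(H, V) = (-8 + V)/(2*H) (g(H, V) = (V - 8)/(H + H) = (-8 + V)/((2*H)) = (-8 + V)*(1/(2*H)) = (-8 + V)/(2*H))
303 - g(c(4), 4*4) = 303 - (-8 + 4*4)/(2*(2*4²)) = 303 - (-8 + 16)/(2*(2*16)) = 303 - 8/(2*32) = 303 - 1*⅛ = 303 - ⅛ = 2423/8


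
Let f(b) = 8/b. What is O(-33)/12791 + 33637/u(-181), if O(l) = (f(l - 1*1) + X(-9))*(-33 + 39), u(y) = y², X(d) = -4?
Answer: 7300111987/7123781167 ≈ 1.0248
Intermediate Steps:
O(l) = -24 + 48/(-1 + l) (O(l) = (8/(l - 1*1) - 4)*(-33 + 39) = (8/(l - 1) - 4)*6 = (8/(-1 + l) - 4)*6 = (-4 + 8/(-1 + l))*6 = -24 + 48/(-1 + l))
O(-33)/12791 + 33637/u(-181) = (24*(3 - 1*(-33))/(-1 - 33))/12791 + 33637/((-181)²) = (24*(3 + 33)/(-34))*(1/12791) + 33637/32761 = (24*(-1/34)*36)*(1/12791) + 33637*(1/32761) = -432/17*1/12791 + 33637/32761 = -432/217447 + 33637/32761 = 7300111987/7123781167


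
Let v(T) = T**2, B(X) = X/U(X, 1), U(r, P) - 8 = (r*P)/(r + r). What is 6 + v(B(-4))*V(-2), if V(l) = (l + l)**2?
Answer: 2758/289 ≈ 9.5433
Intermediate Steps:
V(l) = 4*l**2 (V(l) = (2*l)**2 = 4*l**2)
U(r, P) = 8 + P/2 (U(r, P) = 8 + (r*P)/(r + r) = 8 + (P*r)/((2*r)) = 8 + (P*r)*(1/(2*r)) = 8 + P/2)
B(X) = 2*X/17 (B(X) = X/(8 + (1/2)*1) = X/(8 + 1/2) = X/(17/2) = X*(2/17) = 2*X/17)
6 + v(B(-4))*V(-2) = 6 + ((2/17)*(-4))**2*(4*(-2)**2) = 6 + (-8/17)**2*(4*4) = 6 + (64/289)*16 = 6 + 1024/289 = 2758/289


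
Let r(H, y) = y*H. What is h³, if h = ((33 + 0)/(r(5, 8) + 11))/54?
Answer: 1331/773620632 ≈ 1.7205e-6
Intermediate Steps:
r(H, y) = H*y
h = 11/918 (h = ((33 + 0)/(5*8 + 11))/54 = (33/(40 + 11))*(1/54) = (33/51)*(1/54) = (33*(1/51))*(1/54) = (11/17)*(1/54) = 11/918 ≈ 0.011983)
h³ = (11/918)³ = 1331/773620632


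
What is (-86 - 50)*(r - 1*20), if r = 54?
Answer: -4624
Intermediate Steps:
(-86 - 50)*(r - 1*20) = (-86 - 50)*(54 - 1*20) = -136*(54 - 20) = -136*34 = -4624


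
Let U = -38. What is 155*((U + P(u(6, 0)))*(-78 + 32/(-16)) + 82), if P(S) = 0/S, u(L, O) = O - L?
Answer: 483910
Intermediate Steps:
P(S) = 0
155*((U + P(u(6, 0)))*(-78 + 32/(-16)) + 82) = 155*((-38 + 0)*(-78 + 32/(-16)) + 82) = 155*(-38*(-78 + 32*(-1/16)) + 82) = 155*(-38*(-78 - 2) + 82) = 155*(-38*(-80) + 82) = 155*(3040 + 82) = 155*3122 = 483910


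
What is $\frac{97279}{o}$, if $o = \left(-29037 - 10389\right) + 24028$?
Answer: $- \frac{97279}{15398} \approx -6.3176$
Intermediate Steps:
$o = -15398$ ($o = -39426 + 24028 = -15398$)
$\frac{97279}{o} = \frac{97279}{-15398} = 97279 \left(- \frac{1}{15398}\right) = - \frac{97279}{15398}$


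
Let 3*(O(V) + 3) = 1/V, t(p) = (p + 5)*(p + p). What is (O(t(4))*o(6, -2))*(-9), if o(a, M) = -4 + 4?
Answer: 0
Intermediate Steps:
t(p) = 2*p*(5 + p) (t(p) = (5 + p)*(2*p) = 2*p*(5 + p))
o(a, M) = 0
O(V) = -3 + 1/(3*V) (O(V) = -3 + (1/V)/3 = -3 + 1/(3*V))
(O(t(4))*o(6, -2))*(-9) = ((-3 + 1/(3*((2*4*(5 + 4)))))*0)*(-9) = ((-3 + 1/(3*((2*4*9))))*0)*(-9) = ((-3 + (1/3)/72)*0)*(-9) = ((-3 + (1/3)*(1/72))*0)*(-9) = ((-3 + 1/216)*0)*(-9) = -647/216*0*(-9) = 0*(-9) = 0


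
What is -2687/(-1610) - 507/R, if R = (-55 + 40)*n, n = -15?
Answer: -14113/24150 ≈ -0.58439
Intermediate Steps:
R = 225 (R = (-55 + 40)*(-15) = -15*(-15) = 225)
-2687/(-1610) - 507/R = -2687/(-1610) - 507/225 = -2687*(-1/1610) - 507*1/225 = 2687/1610 - 169/75 = -14113/24150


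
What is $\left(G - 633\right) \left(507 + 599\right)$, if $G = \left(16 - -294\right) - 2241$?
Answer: $-2835784$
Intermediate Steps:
$G = -1931$ ($G = \left(16 + 294\right) - 2241 = 310 - 2241 = -1931$)
$\left(G - 633\right) \left(507 + 599\right) = \left(-1931 - 633\right) \left(507 + 599\right) = \left(-2564\right) 1106 = -2835784$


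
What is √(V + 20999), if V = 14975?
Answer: √35974 ≈ 189.67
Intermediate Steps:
√(V + 20999) = √(14975 + 20999) = √35974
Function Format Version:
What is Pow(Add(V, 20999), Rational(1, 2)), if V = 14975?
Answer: Pow(35974, Rational(1, 2)) ≈ 189.67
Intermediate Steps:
Pow(Add(V, 20999), Rational(1, 2)) = Pow(Add(14975, 20999), Rational(1, 2)) = Pow(35974, Rational(1, 2))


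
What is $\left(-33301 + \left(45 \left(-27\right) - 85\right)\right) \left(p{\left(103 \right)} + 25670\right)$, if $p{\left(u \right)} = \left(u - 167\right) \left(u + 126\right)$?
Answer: $-381095414$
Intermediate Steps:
$p{\left(u \right)} = \left(-167 + u\right) \left(126 + u\right)$
$\left(-33301 + \left(45 \left(-27\right) - 85\right)\right) \left(p{\left(103 \right)} + 25670\right) = \left(-33301 + \left(45 \left(-27\right) - 85\right)\right) \left(\left(-21042 + 103^{2} - 4223\right) + 25670\right) = \left(-33301 - 1300\right) \left(\left(-21042 + 10609 - 4223\right) + 25670\right) = \left(-33301 - 1300\right) \left(-14656 + 25670\right) = \left(-34601\right) 11014 = -381095414$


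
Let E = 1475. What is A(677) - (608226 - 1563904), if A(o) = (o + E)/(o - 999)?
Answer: 153863082/161 ≈ 9.5567e+5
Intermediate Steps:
A(o) = (1475 + o)/(-999 + o) (A(o) = (o + 1475)/(o - 999) = (1475 + o)/(-999 + o))
A(677) - (608226 - 1563904) = (1475 + 677)/(-999 + 677) - (608226 - 1563904) = 2152/(-322) - 1*(-955678) = -1/322*2152 + 955678 = -1076/161 + 955678 = 153863082/161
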